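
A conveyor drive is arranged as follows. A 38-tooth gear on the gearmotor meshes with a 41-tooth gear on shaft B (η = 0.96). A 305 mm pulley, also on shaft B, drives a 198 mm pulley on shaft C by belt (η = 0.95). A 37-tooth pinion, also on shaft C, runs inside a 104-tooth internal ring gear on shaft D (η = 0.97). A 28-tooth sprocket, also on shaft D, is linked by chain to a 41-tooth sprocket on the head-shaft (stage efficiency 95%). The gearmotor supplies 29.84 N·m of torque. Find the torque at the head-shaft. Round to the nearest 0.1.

After the gear mesh (41/38): 29.84 × 1.0789 × 0.96 = 30.908 N·m
After the belt (198/305): 30.908 × 0.64918 × 0.95 = 19.062 N·m
After the internal gear (104/37): 19.062 × 2.8108 × 0.97 = 51.971 N·m
After the chain (41/28): 51.971 × 1.4643 × 0.95 = 72.296 N·m

72.3 N·m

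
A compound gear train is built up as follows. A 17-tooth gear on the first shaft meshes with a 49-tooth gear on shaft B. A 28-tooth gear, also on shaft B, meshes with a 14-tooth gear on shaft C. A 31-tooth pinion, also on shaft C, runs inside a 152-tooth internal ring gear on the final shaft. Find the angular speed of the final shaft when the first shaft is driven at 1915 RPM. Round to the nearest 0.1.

the first shaft → shaft B (gear mesh, 49/17): 1915 ÷ 2.8824 = 664.39 RPM
shaft B → shaft C (gear mesh, 14/28): 664.39 ÷ 0.5 = 1328.8 RPM
shaft C → the final shaft (internal gear, 152/31): 1328.8 ÷ 4.9032 = 271 RPM

271.0 RPM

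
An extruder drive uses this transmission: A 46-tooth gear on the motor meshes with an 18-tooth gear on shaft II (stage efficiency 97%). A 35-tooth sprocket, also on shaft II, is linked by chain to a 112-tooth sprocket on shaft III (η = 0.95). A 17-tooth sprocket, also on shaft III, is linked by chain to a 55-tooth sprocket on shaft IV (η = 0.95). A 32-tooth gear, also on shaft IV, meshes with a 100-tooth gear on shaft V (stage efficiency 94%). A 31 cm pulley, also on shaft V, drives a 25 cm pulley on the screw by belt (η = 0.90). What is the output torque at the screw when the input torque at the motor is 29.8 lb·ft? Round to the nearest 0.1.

After the gear mesh (18/46): 29.8 × 0.3913 × 0.97 = 11.311 lb·ft
After the chain (112/35): 11.311 × 3.2 × 0.95 = 34.386 lb·ft
After the chain (55/17): 34.386 × 3.2353 × 0.95 = 105.69 lb·ft
After the gear mesh (100/32): 105.69 × 3.125 × 0.94 = 310.45 lb·ft
After the belt (25/31): 310.45 × 0.80645 × 0.90 = 225.33 lb·ft

225.3 lb·ft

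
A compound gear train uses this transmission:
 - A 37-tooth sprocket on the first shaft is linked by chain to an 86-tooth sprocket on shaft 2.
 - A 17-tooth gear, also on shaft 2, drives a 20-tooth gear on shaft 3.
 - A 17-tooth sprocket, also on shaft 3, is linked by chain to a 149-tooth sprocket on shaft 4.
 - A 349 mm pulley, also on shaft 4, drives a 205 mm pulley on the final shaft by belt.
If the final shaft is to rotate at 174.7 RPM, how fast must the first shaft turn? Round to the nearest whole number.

Overall ratio R = 2.3243 × 1.1765 × 8.7647 × 0.58739 = 14.078.
Required input speed = output speed × R = 174.7 × 14.078 = 2459.4 RPM.

2459 RPM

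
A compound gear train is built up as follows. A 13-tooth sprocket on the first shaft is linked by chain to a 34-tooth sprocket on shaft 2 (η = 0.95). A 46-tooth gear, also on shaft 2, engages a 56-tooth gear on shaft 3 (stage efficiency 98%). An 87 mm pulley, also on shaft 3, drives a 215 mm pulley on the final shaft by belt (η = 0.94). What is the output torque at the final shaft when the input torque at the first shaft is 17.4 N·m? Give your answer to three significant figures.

120 N·m

After the chain (34/13): 17.4 × 2.6154 × 0.95 = 43.232 N·m
After the gear mesh (56/46): 43.232 × 1.2174 × 0.98 = 51.578 N·m
After the belt (215/87): 51.578 × 2.4713 × 0.94 = 119.82 N·m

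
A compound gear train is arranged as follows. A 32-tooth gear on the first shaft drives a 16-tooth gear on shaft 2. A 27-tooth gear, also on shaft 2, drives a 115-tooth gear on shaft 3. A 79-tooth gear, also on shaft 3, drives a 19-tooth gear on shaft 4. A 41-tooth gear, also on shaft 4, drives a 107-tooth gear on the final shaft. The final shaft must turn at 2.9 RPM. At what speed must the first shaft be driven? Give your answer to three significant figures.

3.88 RPM

Overall ratio R = 0.5 × 4.2593 × 0.24051 × 2.6098 = 1.3367.
Required input speed = output speed × R = 2.9 × 1.3367 = 3.8764 RPM.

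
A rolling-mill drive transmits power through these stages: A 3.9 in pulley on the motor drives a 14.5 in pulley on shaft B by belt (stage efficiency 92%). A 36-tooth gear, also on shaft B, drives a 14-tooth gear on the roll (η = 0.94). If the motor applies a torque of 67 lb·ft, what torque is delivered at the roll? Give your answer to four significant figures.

83.78 lb·ft

belt 14.5/3.9 = 3.7179 → τ = 67·3.7179·0.92 = 229.17 lb·ft
gear mesh 14/36 = 0.38889 → τ = 229.17·0.38889·0.94 = 83.776 lb·ft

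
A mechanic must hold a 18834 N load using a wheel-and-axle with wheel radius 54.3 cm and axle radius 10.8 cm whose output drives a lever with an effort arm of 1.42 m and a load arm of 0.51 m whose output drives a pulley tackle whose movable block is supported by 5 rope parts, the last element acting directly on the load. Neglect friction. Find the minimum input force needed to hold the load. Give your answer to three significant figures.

Wheel-and-axle MA = R/r = 54.3/10.8 = 5.0278.
Lever MA = effort arm / load arm = 1.42/0.51 = 2.7843.
Block-and-tackle MA = number of supporting rope parts = 5.
Combined ideal MA = 5.0278 × 2.7843 × 5 = 69.995.
Effort = load / MA = 18834 / 69.995 = 269.08 N.

269 N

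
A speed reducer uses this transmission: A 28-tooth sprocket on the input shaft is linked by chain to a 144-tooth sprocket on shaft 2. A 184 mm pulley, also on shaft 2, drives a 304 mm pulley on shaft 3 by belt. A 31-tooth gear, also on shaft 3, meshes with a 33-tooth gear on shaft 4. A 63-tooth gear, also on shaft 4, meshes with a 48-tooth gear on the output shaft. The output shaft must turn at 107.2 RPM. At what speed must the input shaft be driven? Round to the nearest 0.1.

738.8 RPM

Overall ratio R = 5.1429 × 1.6522 × 1.0645 × 0.7619 = 6.8915.
Required input speed = output speed × R = 107.2 × 6.8915 = 738.77 RPM.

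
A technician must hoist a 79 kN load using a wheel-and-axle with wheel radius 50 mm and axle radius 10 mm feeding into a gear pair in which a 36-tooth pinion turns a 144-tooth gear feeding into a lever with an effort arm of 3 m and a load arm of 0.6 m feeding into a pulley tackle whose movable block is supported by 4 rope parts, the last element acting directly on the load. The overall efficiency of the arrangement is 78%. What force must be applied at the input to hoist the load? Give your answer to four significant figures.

0.2532 kN

Wheel-and-axle MA = R/r = 50/10 = 5.
Gear pair MA = 144/36 = 4.
Lever MA = effort arm / load arm = 3/0.6 = 5.
Block-and-tackle MA = number of supporting rope parts = 4.
Combined ideal MA = 5 × 4 × 5 × 4 = 400.
Actual MA = 400 × 0.78 = 312.
Effort = load / actual MA = 79 / 312 = 0.25321 kN.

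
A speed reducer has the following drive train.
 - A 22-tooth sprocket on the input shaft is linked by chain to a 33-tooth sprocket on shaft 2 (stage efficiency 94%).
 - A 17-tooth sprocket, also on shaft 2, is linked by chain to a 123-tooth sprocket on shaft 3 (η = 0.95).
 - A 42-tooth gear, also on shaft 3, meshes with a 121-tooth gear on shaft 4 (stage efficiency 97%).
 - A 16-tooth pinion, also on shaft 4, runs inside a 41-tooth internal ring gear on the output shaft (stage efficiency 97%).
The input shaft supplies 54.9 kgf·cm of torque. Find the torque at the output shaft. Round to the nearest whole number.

chain 33/22 = 1.5 → τ = 54.9·1.5·0.94 = 77.409 kgf·cm
chain 123/17 = 7.2353 → τ = 77.409·7.2353·0.95 = 532.07 kgf·cm
gear mesh 121/42 = 2.881 → τ = 532.07·2.881·0.97 = 1486.9 kgf·cm
internal gear 41/16 = 2.5625 → τ = 1486.9·2.5625·0.97 = 3695.9 kgf·cm

3696 kgf·cm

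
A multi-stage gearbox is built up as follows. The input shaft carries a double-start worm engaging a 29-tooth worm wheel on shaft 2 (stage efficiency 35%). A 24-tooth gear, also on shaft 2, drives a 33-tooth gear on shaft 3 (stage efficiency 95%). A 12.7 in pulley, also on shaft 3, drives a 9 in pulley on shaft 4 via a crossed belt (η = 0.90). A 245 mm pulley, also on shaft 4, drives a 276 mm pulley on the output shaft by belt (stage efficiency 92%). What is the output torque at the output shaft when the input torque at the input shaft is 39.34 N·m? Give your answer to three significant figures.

172 N·m

Worm: ratio = 29/2 = 14.5; torque at shaft 2 = 39.34 × 14.5 × 0.35 = 199.65 N·m.
Gear mesh: ratio = 33/24 = 1.375; torque at shaft 3 = 199.65 × 1.375 × 0.95 = 260.79 N·m.
Belt: ratio = 9/12.7 = 0.70866; torque at shaft 4 = 260.79 × 0.70866 × 0.90 = 166.33 N·m.
Belt: ratio = 276/245 = 1.1265; torque at the output shaft = 166.33 × 1.1265 × 0.92 = 172.39 N·m.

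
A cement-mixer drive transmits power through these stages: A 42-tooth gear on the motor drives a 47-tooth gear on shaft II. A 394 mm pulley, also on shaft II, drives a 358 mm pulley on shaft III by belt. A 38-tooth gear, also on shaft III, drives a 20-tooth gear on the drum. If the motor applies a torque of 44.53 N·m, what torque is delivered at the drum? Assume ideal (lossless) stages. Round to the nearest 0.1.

23.8 N·m

gear mesh 47/42 = 1.119 → τ = 44.53·1.119 = 49.831 N·m
belt 358/394 = 0.90863 → τ = 49.831·0.90863 = 45.278 N·m
gear mesh 20/38 = 0.52632 → τ = 45.278·0.52632 = 23.831 N·m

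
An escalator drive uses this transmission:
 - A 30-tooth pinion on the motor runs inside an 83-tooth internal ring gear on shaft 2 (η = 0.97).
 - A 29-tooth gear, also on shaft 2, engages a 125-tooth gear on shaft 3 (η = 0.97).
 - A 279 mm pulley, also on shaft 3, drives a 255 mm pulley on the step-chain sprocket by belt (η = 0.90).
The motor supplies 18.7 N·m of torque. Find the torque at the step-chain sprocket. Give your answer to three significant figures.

After the internal gear (83/30): 18.7 × 2.7667 × 0.97 = 50.185 N·m
After the gear mesh (125/29): 50.185 × 4.3103 × 0.97 = 209.82 N·m
After the belt (255/279): 209.82 × 0.91398 × 0.90 = 172.6 N·m

173 N·m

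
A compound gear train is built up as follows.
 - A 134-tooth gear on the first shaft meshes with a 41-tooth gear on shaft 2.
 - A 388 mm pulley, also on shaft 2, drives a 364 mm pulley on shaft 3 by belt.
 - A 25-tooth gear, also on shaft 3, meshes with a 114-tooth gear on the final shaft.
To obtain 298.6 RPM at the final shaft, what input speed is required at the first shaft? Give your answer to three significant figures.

Overall ratio R = 0.30597 × 0.93814 × 4.56 = 1.3089.
Required input speed = output speed × R = 298.6 × 1.3089 = 390.84 RPM.

391 RPM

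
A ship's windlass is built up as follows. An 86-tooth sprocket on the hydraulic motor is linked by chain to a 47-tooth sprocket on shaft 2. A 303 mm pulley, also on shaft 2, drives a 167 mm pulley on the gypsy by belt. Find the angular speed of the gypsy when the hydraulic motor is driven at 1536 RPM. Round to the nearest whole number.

5099 RPM

chain 47/86 = 0.54651 → 1536/0.54651 = 2810.6 RPM
belt 167/303 = 0.55116 → 2810.6/0.55116 = 5099.4 RPM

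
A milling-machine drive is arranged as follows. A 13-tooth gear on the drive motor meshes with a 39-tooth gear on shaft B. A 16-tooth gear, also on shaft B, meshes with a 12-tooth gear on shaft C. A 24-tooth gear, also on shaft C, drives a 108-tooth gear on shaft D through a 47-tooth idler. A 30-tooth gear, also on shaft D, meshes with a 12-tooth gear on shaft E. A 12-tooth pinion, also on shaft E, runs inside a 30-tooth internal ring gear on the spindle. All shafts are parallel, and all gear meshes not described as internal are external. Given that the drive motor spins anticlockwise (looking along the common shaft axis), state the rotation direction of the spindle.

clockwise

the drive motor → shaft B: external mesh, 1 reversal → CW.
shaft B → shaft C: external mesh, 1 reversal → CCW.
shaft C → shaft D: driver → idler → driven is 2 external meshes, 2 reversals → CCW.
shaft D → shaft E: external mesh, 1 reversal → CW.
shaft E → the spindle: internal mesh, same direction → CW.
5 reversals in total — an odd number — so the spindle turns opposite to the drive motor.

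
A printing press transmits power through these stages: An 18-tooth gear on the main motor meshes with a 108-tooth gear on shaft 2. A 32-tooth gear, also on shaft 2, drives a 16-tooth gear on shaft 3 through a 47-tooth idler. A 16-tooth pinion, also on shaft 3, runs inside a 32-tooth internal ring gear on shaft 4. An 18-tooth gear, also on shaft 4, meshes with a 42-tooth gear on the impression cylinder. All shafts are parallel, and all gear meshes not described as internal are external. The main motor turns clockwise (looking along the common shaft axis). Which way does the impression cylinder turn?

clockwise

the main motor → shaft 2: external mesh, 1 reversal → CCW.
shaft 2 → shaft 3: driver → idler → driven is 2 external meshes, 2 reversals → CCW.
shaft 3 → shaft 4: internal mesh, same direction → CCW.
shaft 4 → the impression cylinder: external mesh, 1 reversal → CW.
4 reversals in total — an even number — so the impression cylinder turns the same way as the main motor.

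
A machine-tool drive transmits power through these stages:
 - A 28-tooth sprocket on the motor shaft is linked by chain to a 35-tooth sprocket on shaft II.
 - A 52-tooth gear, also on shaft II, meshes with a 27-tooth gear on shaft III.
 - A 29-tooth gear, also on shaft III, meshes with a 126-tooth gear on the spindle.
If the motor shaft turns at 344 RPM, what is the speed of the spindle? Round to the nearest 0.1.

122.0 RPM

Chain: ratio = 35/28 = 1.25, so shaft II turns at 344 / 1.25 = 275.2 RPM.
Gear mesh: ratio = 27/52 = 0.51923, so shaft III turns at 275.2 / 0.51923 = 530.01 RPM.
Gear mesh: ratio = 126/29 = 4.3448, so the spindle turns at 530.01 / 4.3448 = 121.99 RPM.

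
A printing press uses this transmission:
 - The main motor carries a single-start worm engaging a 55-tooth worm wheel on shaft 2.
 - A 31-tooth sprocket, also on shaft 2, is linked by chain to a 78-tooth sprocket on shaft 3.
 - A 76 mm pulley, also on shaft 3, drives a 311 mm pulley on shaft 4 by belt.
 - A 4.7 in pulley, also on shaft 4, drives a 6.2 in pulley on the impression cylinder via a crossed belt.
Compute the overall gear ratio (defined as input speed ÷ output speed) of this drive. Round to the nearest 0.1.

747.0

Each stage contributes driven/driver: worm 55/1 = 55, chain 78/31 = 2.5161, belt 311/76 = 4.0921, belt 6.2/4.7 = 1.3191.
Overall: 55 × 2.5161 × 4.0921 × 1.3191 = 747.03.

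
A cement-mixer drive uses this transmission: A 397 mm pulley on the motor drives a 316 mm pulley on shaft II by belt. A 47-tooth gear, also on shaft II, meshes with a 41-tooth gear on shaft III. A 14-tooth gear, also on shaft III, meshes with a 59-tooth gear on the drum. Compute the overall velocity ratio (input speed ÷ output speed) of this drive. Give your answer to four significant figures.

2.926

Each stage contributes driven/driver: belt 316/397 = 0.79597, gear mesh 41/47 = 0.87234, gear mesh 59/14 = 4.2143.
Overall: 0.79597 × 0.87234 × 4.2143 = 2.9262.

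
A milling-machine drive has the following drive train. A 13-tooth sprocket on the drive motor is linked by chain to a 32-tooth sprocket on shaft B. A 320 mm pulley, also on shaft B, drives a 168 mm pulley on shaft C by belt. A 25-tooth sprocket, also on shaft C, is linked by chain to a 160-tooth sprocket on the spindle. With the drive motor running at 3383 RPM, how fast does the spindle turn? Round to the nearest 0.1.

409.0 RPM

chain 32/13 = 2.4615 → 3383/2.4615 = 1374.3 RPM
belt 168/320 = 0.525 → 1374.3/0.525 = 2617.8 RPM
chain 160/25 = 6.4 → 2617.8/6.4 = 409.03 RPM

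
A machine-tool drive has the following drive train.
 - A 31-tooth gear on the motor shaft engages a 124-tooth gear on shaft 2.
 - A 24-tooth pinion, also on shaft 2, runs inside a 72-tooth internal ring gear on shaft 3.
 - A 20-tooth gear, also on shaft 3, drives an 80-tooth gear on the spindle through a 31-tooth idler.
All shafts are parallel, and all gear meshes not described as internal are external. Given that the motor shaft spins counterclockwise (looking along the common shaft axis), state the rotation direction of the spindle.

the motor shaft → shaft 2: external mesh, 1 reversal → CW.
shaft 2 → shaft 3: internal mesh, same direction → CW.
shaft 3 → the spindle: driver → idler → driven is 2 external meshes, 2 reversals → CW.
3 reversals in total — an odd number — so the spindle turns opposite to the motor shaft.

clockwise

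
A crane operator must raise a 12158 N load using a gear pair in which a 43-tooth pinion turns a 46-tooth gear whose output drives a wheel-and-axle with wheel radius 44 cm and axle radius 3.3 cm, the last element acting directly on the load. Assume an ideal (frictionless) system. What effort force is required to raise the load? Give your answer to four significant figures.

852.4 N

Gear pair MA = 46/43 = 1.0698.
Wheel-and-axle MA = R/r = 44/3.3 = 13.333.
Combined ideal MA = 1.0698 × 13.333 = 14.264.
Effort = load / MA = 12158 / 14.264 = 852.38 N.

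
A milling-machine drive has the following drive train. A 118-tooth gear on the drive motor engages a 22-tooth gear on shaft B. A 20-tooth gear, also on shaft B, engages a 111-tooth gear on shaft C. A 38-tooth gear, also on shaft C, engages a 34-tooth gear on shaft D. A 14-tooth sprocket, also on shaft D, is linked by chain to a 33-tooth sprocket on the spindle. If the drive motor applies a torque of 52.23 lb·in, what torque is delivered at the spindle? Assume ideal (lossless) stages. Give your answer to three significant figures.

114 lb·in

Gear mesh: ratio = 22/118 = 0.18644; torque at shaft B = 52.23 × 0.18644 = 9.7378 lb·in.
Gear mesh: ratio = 111/20 = 5.55; torque at shaft C = 9.7378 × 5.55 = 54.045 lb·in.
Gear mesh: ratio = 34/38 = 0.89474; torque at shaft D = 54.045 × 0.89474 = 48.356 lb·in.
Chain: ratio = 33/14 = 2.3571; torque at the spindle = 48.356 × 2.3571 = 113.98 lb·in.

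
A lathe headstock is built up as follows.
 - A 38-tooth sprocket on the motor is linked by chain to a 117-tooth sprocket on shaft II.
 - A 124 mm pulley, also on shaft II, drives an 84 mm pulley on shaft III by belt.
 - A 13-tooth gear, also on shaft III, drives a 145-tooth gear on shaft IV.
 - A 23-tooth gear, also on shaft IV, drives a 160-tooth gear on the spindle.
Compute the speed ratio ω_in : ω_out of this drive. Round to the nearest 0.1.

Each stage contributes driven/driver: chain 117/38 = 3.0789, belt 84/124 = 0.67742, gear mesh 145/13 = 11.154, gear mesh 160/23 = 6.9565.
Overall: 3.0789 × 0.67742 × 11.154 × 6.9565 = 161.84.

161.8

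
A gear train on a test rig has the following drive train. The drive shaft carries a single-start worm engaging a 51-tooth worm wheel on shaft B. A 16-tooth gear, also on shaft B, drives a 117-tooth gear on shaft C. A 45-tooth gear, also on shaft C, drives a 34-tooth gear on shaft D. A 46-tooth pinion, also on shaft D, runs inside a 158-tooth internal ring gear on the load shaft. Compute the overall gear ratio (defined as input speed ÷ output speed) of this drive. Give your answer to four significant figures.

967.8

Each stage contributes driven/driver: worm 51/1 = 51, gear mesh 117/16 = 7.3125, gear mesh 34/45 = 0.75556, internal gear 158/46 = 3.4348.
Overall: 51 × 7.3125 × 0.75556 × 3.4348 = 967.84.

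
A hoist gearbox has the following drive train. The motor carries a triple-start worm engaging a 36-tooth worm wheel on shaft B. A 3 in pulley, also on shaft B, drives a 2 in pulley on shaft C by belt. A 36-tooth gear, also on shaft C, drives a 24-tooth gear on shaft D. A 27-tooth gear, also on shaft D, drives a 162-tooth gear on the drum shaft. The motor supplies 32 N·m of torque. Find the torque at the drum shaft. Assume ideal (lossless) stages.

1024 N·m

Worm: ratio = 36/3 = 12; torque at shaft B = 32 × 12 = 384 N·m.
Belt: ratio = 2/3 = 0.66667; torque at shaft C = 384 × 0.66667 = 256 N·m.
Gear mesh: ratio = 24/36 = 0.66667; torque at shaft D = 256 × 0.66667 = 170.67 N·m.
Gear mesh: ratio = 162/27 = 6; torque at the drum shaft = 170.67 × 6 = 1024 N·m.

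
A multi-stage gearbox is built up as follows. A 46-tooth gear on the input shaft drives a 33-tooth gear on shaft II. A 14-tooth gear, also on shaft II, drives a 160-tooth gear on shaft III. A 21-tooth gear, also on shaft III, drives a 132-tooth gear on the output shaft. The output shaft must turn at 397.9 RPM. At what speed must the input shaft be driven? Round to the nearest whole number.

Overall ratio R = 0.71739 × 11.429 × 6.2857 = 51.535.
Required input speed = output speed × R = 397.9 × 51.535 = 20506 RPM.

20506 RPM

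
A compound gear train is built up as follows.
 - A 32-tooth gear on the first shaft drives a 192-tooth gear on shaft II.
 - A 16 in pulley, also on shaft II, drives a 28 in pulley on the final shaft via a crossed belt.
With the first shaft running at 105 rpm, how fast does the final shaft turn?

10 rpm

gear mesh 192/32 = 6 → 105/6 = 17.5 rpm
belt 28/16 = 1.75 → 17.5/1.75 = 10 rpm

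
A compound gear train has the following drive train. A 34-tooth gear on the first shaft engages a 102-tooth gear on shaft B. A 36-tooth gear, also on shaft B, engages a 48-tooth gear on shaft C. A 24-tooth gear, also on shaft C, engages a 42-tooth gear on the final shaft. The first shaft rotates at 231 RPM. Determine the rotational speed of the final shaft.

33 RPM

Gear mesh: ratio = 102/34 = 3, so shaft B turns at 231 / 3 = 77 RPM.
Gear mesh: ratio = 48/36 = 1.3333, so shaft C turns at 77 / 1.3333 = 57.75 RPM.
Gear mesh: ratio = 42/24 = 1.75, so the final shaft turns at 57.75 / 1.75 = 33 RPM.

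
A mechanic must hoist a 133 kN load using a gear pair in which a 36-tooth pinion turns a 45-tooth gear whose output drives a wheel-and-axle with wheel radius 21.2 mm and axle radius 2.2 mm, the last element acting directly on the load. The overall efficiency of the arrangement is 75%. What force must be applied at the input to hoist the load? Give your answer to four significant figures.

14.72 kN

Gear pair MA = 45/36 = 1.25.
Wheel-and-axle MA = R/r = 21.2/2.2 = 9.6364.
Combined ideal MA = 1.25 × 9.6364 = 12.045.
Actual MA = 12.045 × 0.75 = 9.0341.
Effort = load / actual MA = 133 / 9.0341 = 14.722 kN.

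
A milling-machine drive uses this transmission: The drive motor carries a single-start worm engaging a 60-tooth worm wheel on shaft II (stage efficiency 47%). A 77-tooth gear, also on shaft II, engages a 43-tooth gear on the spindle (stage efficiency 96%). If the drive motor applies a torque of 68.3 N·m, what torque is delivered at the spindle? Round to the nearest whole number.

After the worm (60/1): 68.3 × 60 × 0.47 = 1926.1 N·m
After the gear mesh (43/77): 1926.1 × 0.55844 × 0.96 = 1032.6 N·m

1033 N·m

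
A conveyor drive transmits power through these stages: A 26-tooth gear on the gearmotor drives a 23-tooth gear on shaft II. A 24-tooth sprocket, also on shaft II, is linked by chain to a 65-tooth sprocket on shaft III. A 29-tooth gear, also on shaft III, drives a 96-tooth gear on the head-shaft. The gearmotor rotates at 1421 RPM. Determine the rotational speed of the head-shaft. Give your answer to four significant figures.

179.2 RPM

gear mesh 23/26 = 0.88462 → 1421/0.88462 = 1606.3 RPM
chain 65/24 = 2.7083 → 1606.3/2.7083 = 593.11 RPM
gear mesh 96/29 = 3.3103 → 593.11/3.3103 = 179.17 RPM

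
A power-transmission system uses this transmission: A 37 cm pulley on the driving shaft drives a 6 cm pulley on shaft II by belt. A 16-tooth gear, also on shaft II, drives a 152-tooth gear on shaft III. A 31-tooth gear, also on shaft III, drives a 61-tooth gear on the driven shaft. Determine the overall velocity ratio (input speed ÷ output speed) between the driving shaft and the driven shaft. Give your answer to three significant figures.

3.03

Each stage contributes driven/driver: belt 6/37 = 0.16216, gear mesh 152/16 = 9.5, gear mesh 61/31 = 1.9677.
Overall: 0.16216 × 9.5 × 1.9677 = 3.0314.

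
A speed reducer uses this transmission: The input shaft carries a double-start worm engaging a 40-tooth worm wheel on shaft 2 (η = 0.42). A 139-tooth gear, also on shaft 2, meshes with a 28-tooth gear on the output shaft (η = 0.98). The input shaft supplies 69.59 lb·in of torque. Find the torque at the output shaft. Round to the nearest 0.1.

115.4 lb·in

Worm: ratio = 40/2 = 20; torque at shaft 2 = 69.59 × 20 × 0.42 = 584.56 lb·in.
Gear mesh: ratio = 28/139 = 0.20144; torque at the output shaft = 584.56 × 0.20144 × 0.98 = 115.4 lb·in.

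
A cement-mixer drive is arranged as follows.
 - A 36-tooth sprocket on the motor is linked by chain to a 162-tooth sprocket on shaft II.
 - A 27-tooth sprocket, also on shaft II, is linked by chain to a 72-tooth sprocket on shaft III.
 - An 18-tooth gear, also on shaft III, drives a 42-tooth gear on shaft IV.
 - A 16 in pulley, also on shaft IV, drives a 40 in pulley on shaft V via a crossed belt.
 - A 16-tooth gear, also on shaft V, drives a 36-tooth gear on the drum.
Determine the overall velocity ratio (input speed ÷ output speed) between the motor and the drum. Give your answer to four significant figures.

Each stage contributes driven/driver: chain 162/36 = 4.5, chain 72/27 = 2.6667, gear mesh 42/18 = 2.3333, belt 40/16 = 2.5, gear mesh 36/16 = 2.25.
Overall: 4.5 × 2.6667 × 2.3333 × 2.5 × 2.25 = 157.5.

157.5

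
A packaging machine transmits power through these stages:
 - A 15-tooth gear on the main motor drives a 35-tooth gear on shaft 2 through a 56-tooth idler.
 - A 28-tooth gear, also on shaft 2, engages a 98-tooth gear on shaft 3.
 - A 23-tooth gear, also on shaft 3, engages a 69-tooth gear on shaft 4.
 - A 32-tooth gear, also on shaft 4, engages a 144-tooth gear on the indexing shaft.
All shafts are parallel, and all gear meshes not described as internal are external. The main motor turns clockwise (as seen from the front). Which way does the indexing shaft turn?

the main motor → shaft 2: driver → idler → driven is 2 external meshes, 2 reversals → CW.
shaft 2 → shaft 3: external mesh, 1 reversal → CCW.
shaft 3 → shaft 4: external mesh, 1 reversal → CW.
shaft 4 → the indexing shaft: external mesh, 1 reversal → CCW.
5 reversals in total — an odd number — so the indexing shaft turns opposite to the main motor.

anticlockwise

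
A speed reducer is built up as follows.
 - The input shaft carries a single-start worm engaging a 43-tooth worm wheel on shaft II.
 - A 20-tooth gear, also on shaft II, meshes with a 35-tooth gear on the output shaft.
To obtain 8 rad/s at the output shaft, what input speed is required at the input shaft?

Overall ratio R = 43 × 1.75 = 75.25.
Required input speed = output speed × R = 8 × 75.25 = 602 rad/s.

602 rad/s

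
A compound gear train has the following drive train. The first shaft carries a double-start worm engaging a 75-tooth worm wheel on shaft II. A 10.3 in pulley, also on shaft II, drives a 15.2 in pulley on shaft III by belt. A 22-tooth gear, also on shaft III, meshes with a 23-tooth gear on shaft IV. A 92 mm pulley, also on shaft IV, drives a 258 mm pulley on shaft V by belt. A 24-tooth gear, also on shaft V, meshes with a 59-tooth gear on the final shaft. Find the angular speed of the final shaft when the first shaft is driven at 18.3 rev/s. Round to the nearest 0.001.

0.046 rev/s

worm 75/2 = 37.5 → 18.3/37.5 = 0.488 rev/s
belt 15.2/10.3 = 1.4757 → 0.488/1.4757 = 0.33068 rev/s
gear mesh 23/22 = 1.0455 → 0.33068/1.0455 = 0.31631 rev/s
belt 258/92 = 2.8043 → 0.31631/2.8043 = 0.11279 rev/s
gear mesh 59/24 = 2.4583 → 0.11279/2.4583 = 0.045881 rev/s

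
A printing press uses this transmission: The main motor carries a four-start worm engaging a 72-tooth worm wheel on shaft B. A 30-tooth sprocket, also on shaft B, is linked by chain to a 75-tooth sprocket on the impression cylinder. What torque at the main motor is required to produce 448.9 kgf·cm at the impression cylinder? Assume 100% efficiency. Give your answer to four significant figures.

Overall ratio R = 18 × 2.5 = 45.
Input torque = output torque / R = 448.9 / 45 = 9.9756 kgf·cm.

9.976 kgf·cm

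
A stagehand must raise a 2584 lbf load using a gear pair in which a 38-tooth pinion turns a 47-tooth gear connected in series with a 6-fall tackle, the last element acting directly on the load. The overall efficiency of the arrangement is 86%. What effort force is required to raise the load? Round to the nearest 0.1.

404.9 lbf

Gear pair MA = 47/38 = 1.2368.
Block-and-tackle MA = number of supporting rope parts = 6.
Combined ideal MA = 1.2368 × 6 = 7.4211.
Actual MA = 7.4211 × 0.86 = 6.3821.
Effort = load / actual MA = 2584 / 6.3821 = 404.88 lbf.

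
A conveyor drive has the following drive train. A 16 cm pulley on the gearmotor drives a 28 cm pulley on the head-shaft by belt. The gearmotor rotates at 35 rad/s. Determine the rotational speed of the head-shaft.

Belt: ratio = 28/16 = 1.75, so the head-shaft turns at 35 / 1.75 = 20 rad/s.

20 rad/s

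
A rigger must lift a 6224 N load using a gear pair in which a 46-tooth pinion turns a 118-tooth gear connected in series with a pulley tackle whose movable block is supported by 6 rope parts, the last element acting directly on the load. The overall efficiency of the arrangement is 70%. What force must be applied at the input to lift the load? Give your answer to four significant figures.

Gear pair MA = 118/46 = 2.5652.
Block-and-tackle MA = number of supporting rope parts = 6.
Combined ideal MA = 2.5652 × 6 = 15.391.
Actual MA = 15.391 × 0.70 = 10.774.
Effort = load / actual MA = 6224 / 10.774 = 577.69 N.

577.7 N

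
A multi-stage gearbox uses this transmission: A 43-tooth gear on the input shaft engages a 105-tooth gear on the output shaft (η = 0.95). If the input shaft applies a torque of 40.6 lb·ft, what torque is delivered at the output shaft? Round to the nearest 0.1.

94.2 lb·ft

After the gear mesh (105/43): 40.6 × 2.4419 × 0.95 = 94.183 lb·ft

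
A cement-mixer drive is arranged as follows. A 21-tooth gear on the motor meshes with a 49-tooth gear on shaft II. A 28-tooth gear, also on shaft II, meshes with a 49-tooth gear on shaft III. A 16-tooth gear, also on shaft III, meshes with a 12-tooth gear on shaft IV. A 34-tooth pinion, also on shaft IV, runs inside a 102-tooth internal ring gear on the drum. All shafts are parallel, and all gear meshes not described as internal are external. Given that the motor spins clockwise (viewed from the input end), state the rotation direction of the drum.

the motor → shaft II: external mesh, 1 reversal → CCW.
shaft II → shaft III: external mesh, 1 reversal → CW.
shaft III → shaft IV: external mesh, 1 reversal → CCW.
shaft IV → the drum: internal mesh, same direction → CCW.
3 reversals in total — an odd number — so the drum turns opposite to the motor.

anticlockwise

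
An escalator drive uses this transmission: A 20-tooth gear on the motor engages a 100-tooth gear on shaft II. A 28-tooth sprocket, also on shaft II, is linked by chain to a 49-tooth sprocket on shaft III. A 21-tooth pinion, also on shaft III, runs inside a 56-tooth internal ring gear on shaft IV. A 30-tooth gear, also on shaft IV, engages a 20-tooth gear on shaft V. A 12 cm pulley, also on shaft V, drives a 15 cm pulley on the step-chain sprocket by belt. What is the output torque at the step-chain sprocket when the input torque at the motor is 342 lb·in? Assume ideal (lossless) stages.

gear mesh 100/20 = 5 → τ = 342·5 = 1710 lb·in
chain 49/28 = 1.75 → τ = 1710·1.75 = 2992.5 lb·in
internal gear 56/21 = 2.6667 → τ = 2992.5·2.6667 = 7980 lb·in
gear mesh 20/30 = 0.66667 → τ = 7980·0.66667 = 5320 lb·in
belt 15/12 = 1.25 → τ = 5320·1.25 = 6650 lb·in

6650 lb·in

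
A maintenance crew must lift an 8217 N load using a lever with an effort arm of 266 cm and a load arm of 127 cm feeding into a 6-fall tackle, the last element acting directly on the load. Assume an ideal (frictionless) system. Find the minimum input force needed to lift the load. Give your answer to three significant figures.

Lever MA = effort arm / load arm = 266/127 = 2.0945.
Block-and-tackle MA = number of supporting rope parts = 6.
Combined ideal MA = 2.0945 × 6 = 12.567.
Effort = load / MA = 8217 / 12.567 = 653.86 N.

654 N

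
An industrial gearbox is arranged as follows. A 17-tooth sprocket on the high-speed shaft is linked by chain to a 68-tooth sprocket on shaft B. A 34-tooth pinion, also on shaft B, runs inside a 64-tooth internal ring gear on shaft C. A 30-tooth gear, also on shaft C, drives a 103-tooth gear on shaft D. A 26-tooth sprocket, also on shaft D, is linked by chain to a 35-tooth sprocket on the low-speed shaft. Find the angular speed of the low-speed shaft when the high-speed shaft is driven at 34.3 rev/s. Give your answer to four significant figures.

chain 68/17 = 4 → 34.3/4 = 8.575 rev/s
internal gear 64/34 = 1.8824 → 8.575/1.8824 = 4.5555 rev/s
gear mesh 103/30 = 3.4333 → 4.5555/3.4333 = 1.3268 rev/s
chain 35/26 = 1.3462 → 1.3268/1.3462 = 0.98565 rev/s

0.9856 rev/s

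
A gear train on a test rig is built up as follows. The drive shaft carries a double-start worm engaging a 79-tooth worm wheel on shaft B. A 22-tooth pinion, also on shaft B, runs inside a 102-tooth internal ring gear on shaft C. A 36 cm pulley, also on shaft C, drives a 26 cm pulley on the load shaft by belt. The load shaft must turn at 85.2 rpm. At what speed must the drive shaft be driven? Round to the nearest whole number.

Overall ratio R = 39.5 × 4.6364 × 0.72222 = 132.27.
Required input speed = output speed × R = 85.2 × 132.27 = 11269 rpm.

11269 rpm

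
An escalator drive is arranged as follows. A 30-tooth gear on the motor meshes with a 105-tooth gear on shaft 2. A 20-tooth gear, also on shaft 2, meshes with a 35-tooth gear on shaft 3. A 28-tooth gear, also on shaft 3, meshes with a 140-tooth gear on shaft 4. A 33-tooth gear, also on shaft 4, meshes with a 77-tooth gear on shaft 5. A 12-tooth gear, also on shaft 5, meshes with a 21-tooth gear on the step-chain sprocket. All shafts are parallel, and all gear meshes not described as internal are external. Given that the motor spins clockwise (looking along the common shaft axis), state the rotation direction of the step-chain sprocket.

counterclockwise

the motor → shaft 2: external mesh, 1 reversal → CCW.
shaft 2 → shaft 3: external mesh, 1 reversal → CW.
shaft 3 → shaft 4: external mesh, 1 reversal → CCW.
shaft 4 → shaft 5: external mesh, 1 reversal → CW.
shaft 5 → the step-chain sprocket: external mesh, 1 reversal → CCW.
5 reversals in total — an odd number — so the step-chain sprocket turns opposite to the motor.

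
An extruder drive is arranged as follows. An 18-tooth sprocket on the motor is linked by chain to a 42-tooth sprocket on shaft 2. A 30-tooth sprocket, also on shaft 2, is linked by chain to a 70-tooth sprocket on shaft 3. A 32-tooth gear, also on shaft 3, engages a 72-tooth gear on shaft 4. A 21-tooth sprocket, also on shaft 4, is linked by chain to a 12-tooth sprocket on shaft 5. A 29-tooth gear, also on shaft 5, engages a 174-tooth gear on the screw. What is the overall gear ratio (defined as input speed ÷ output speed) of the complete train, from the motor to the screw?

Each stage contributes driven/driver: chain 42/18 = 2.3333, chain 70/30 = 2.3333, gear mesh 72/32 = 2.25, chain 12/21 = 0.57143, gear mesh 174/29 = 6.
Overall: 2.3333 × 2.3333 × 2.25 × 0.57143 × 6 = 42.

42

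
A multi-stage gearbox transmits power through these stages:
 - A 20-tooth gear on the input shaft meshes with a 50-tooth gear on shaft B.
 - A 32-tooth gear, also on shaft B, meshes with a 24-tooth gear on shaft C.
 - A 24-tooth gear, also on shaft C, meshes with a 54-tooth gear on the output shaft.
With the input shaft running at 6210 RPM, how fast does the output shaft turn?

Gear mesh: ratio = 50/20 = 2.5, so shaft B turns at 6210 / 2.5 = 2484 RPM.
Gear mesh: ratio = 24/32 = 0.75, so shaft C turns at 2484 / 0.75 = 3312 RPM.
Gear mesh: ratio = 54/24 = 2.25, so the output shaft turns at 3312 / 2.25 = 1472 RPM.

1472 RPM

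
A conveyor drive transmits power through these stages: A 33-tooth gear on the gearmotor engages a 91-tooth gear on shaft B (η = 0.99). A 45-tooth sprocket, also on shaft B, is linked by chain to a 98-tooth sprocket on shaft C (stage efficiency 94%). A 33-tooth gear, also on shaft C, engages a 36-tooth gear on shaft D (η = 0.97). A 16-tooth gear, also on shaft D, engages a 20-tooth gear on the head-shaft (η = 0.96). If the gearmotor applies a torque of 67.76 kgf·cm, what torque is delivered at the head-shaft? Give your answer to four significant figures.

480.9 kgf·cm

gear mesh 91/33 = 2.7576 → τ = 67.76·2.7576·0.99 = 184.98 kgf·cm
chain 98/45 = 2.1778 → τ = 184.98·2.1778·0.94 = 378.68 kgf·cm
gear mesh 36/33 = 1.0909 → τ = 378.68·1.0909·0.97 = 400.72 kgf·cm
gear mesh 20/16 = 1.25 → τ = 400.72·1.25·0.96 = 480.86 kgf·cm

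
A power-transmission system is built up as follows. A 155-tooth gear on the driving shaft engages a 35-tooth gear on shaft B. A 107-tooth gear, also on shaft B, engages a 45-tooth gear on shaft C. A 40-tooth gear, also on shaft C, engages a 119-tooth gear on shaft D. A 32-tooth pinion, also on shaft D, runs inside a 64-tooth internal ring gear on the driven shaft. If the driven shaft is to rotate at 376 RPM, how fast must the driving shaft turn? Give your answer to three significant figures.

212 RPM

Overall ratio R = 0.22581 × 0.42056 × 2.975 × 2 = 0.56504.
Required input speed = output speed × R = 376 × 0.56504 = 212.46 RPM.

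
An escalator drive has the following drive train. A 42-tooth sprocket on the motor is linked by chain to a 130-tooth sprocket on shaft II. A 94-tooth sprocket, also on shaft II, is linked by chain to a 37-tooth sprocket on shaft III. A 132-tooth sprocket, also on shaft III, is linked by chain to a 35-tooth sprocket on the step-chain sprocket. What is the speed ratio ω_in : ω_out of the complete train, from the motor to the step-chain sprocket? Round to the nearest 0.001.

Each stage contributes driven/driver: chain 130/42 = 3.0952, chain 37/94 = 0.39362, chain 35/132 = 0.26515.
Overall: 3.0952 × 0.39362 × 0.26515 = 0.32304.

0.323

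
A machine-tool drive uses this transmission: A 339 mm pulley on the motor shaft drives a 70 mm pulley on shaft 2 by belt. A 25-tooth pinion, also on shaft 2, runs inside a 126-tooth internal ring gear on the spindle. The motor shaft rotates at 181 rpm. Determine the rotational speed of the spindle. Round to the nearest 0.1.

the motor shaft → shaft 2 (belt, 70/339): 181 ÷ 0.20649 = 876.56 rpm
shaft 2 → the spindle (internal gear, 126/25): 876.56 ÷ 5.04 = 173.92 rpm

173.9 rpm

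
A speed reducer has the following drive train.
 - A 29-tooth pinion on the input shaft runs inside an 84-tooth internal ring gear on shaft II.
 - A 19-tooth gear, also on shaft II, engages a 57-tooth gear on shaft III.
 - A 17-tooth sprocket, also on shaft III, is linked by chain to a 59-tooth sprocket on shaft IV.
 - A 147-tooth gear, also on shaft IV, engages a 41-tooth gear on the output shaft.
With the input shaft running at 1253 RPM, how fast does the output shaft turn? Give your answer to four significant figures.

149.0 RPM

the input shaft → shaft II (internal gear, 84/29): 1253 ÷ 2.8966 = 432.58 RPM
shaft II → shaft III (gear mesh, 57/19): 432.58 ÷ 3 = 144.19 RPM
shaft III → shaft IV (chain, 59/17): 144.19 ÷ 3.4706 = 41.548 RPM
shaft IV → the output shaft (gear mesh, 41/147): 41.548 ÷ 0.27891 = 148.96 RPM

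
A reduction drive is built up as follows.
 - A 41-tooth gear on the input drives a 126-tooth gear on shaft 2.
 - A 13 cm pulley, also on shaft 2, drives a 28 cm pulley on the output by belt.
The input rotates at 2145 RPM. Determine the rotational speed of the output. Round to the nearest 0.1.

324.1 RPM

Gear mesh: ratio = 126/41 = 3.0732, so shaft 2 turns at 2145 / 3.0732 = 697.98 RPM.
Belt: ratio = 28/13 = 2.1538, so the output turns at 697.98 / 2.1538 = 324.06 RPM.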